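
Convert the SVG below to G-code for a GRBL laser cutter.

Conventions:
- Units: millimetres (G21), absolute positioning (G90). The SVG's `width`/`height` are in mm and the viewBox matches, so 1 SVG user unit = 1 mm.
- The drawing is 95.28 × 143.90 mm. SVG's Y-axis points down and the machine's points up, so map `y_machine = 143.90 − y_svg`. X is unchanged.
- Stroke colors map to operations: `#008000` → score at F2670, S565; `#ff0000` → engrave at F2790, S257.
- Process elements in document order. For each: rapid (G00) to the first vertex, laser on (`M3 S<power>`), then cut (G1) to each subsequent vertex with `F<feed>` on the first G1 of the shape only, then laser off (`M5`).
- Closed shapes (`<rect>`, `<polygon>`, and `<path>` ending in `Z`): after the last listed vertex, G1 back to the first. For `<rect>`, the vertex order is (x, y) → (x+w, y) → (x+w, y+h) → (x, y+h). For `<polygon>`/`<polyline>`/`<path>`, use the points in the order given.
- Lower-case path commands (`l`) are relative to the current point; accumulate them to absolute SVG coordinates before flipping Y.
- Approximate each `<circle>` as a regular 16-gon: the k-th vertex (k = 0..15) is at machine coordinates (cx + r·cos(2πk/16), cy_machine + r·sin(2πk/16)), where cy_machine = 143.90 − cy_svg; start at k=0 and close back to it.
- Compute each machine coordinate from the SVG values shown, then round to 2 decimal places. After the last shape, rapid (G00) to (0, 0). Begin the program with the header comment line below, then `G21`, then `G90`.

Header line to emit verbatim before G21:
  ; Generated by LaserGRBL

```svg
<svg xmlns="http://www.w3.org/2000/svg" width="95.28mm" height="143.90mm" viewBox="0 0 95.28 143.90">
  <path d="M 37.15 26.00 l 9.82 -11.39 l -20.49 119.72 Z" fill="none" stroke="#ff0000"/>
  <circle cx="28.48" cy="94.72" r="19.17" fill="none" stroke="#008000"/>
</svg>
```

; Generated by LaserGRBL
G21
G90
G00 X37.15 Y117.90
M3 S257
G1 X46.97 Y129.29 F2790
G1 X26.48 Y9.57
G1 X37.15 Y117.90
M5
G00 X47.65 Y49.18
M3 S565
G1 X46.19 Y56.52 F2670
G1 X42.04 Y62.74
G1 X35.82 Y66.89
G1 X28.48 Y68.35
G1 X21.14 Y66.89
G1 X14.92 Y62.74
G1 X10.77 Y56.52
G1 X9.31 Y49.18
G1 X10.77 Y41.84
G1 X14.92 Y35.62
G1 X21.14 Y31.47
G1 X28.48 Y30.01
G1 X35.82 Y31.47
G1 X42.04 Y35.62
G1 X46.19 Y41.84
G1 X47.65 Y49.18
M5
G00 X0.00 Y0.00

Since the viewBox matches the mm dimensions, user units are millimetres directly. The only transform is the Y-flip y_m = 143.90 − y_svg.

Shape 1 is a closed polygon drawn with `<path>`. Its stroke #ff0000 means engrave at S257, F2790. After flipping Y the toolpath is (37.15,117.90) → (46.97,129.29) → (26.48,9.57) → (37.15,117.90), returning to the start.

Shape 2 is a circle drawn with `<circle>`. Its stroke #008000 means score at S565, F2670. After flipping Y the toolpath is (47.65,49.18) → (46.19,56.52) → (42.04,62.74) → (35.82,66.89) → (28.48,68.35) → (21.14,66.89) → (14.92,62.74) → (10.77,56.52) → (9.31,49.18) → (10.77,41.84) → (14.92,35.62) → (21.14,31.47) → (28.48,30.01) → (35.82,31.47) → (42.04,35.62) → (46.19,41.84) → (47.65,49.18), returning to the start.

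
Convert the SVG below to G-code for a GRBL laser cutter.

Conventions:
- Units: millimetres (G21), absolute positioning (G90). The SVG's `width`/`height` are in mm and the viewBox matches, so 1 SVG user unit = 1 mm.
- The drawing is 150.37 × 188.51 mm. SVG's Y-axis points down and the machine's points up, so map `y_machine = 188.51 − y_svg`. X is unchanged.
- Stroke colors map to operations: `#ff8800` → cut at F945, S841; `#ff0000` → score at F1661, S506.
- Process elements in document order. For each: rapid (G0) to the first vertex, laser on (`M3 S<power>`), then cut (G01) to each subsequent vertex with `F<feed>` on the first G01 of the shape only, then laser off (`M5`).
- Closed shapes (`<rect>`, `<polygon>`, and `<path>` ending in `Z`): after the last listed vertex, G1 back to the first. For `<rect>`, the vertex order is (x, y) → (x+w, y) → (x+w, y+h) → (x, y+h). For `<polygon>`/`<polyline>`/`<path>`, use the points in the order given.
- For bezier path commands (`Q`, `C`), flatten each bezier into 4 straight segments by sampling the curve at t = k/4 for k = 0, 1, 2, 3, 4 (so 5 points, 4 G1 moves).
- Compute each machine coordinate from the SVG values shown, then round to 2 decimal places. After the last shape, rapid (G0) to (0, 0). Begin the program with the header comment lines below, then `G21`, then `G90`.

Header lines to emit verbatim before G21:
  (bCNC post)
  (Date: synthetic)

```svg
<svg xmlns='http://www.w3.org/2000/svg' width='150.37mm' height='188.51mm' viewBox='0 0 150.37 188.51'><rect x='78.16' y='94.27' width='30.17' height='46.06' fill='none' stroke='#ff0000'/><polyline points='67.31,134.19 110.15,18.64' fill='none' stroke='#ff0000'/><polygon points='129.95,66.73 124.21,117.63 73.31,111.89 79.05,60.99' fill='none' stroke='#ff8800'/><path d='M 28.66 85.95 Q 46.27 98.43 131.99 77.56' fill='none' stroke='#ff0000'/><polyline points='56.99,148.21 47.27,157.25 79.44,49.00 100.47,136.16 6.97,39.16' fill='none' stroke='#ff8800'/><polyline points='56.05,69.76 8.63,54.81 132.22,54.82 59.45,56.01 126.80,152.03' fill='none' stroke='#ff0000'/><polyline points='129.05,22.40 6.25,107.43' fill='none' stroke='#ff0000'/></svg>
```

(bCNC post)
(Date: synthetic)
G21
G90
G0 X78.16 Y94.24
M3 S506
G01 X108.33 Y94.24 F1661
G01 X108.33 Y48.18
G01 X78.16 Y48.18
G01 X78.16 Y94.24
M5
G0 X67.31 Y54.32
M3 S506
G01 X110.15 Y169.87 F1661
M5
G0 X129.95 Y121.78
M3 S841
G01 X124.21 Y70.88 F945
G01 X73.31 Y76.62
G01 X79.05 Y127.52
G01 X129.95 Y121.78
M5
G0 X28.66 Y102.56
M3 S506
G01 X41.72 Y98.40 F1661
G01 X63.30 Y98.42
G01 X93.39 Y102.60
G01 X131.99 Y110.95
M5
G0 X56.99 Y40.30
M3 S841
G01 X47.27 Y31.26 F945
G01 X79.44 Y139.51
G01 X100.47 Y52.35
G01 X6.97 Y149.35
M5
G0 X56.05 Y118.75
M3 S506
G01 X8.63 Y133.70 F1661
G01 X132.22 Y133.69
G01 X59.45 Y132.50
G01 X126.80 Y36.48
M5
G0 X129.05 Y166.11
M3 S506
G01 X6.25 Y81.08 F1661
M5
G0 X0.00 Y0.00

viewBox `0 0 150.37 188.51` with mm width/height → 1 unit = 1 mm. Flip: y_m = 188.51 − y_svg.

**Shape 1** — `<rect>` rectangle, stroke `#ff0000` → score (S506, F1661). Machine vertices: (78.16,94.24) → (108.33,94.24) → (108.33,48.18) → (78.16,48.18) → (78.16,94.24). Closed: final G1 returns to the first vertex.

**Shape 2** — `<polyline>` line segment, stroke `#ff0000` → score (S506, F1661). Machine vertices: (67.31,54.32) → (110.15,169.87). Open path.

**Shape 3** — `<polygon>` regular polygon, stroke `#ff8800` → cut (S841, F945). Machine vertices: (129.95,121.78) → (124.21,70.88) → (73.31,76.62) → (79.05,127.52) → (129.95,121.78). Closed: final G1 returns to the first vertex.

**Shape 4** — `<path>` quadratic bezier, stroke `#ff0000` → score (S506, F1661). Control points (SVG): P0=(28.66,85.95), P1=(46.27,98.43), P2=(131.99,77.56); sampled at t=k/4. Machine vertices: (28.66,102.56) → (41.72,98.40) → (63.30,98.42) → (93.39,102.60) → (131.99,110.95). Open path.

**Shape 5** — `<polyline>` open polyline, stroke `#ff8800` → cut (S841, F945). Machine vertices: (56.99,40.30) → (47.27,31.26) → (79.44,139.51) → (100.47,52.35) → (6.97,149.35). Open path.

**Shape 6** — `<polyline>` open polyline, stroke `#ff0000` → score (S506, F1661). Machine vertices: (56.05,118.75) → (8.63,133.70) → (132.22,133.69) → (59.45,132.50) → (126.80,36.48). Open path.

**Shape 7** — `<polyline>` line segment, stroke `#ff0000` → score (S506, F1661). Machine vertices: (129.05,166.11) → (6.25,81.08). Open path.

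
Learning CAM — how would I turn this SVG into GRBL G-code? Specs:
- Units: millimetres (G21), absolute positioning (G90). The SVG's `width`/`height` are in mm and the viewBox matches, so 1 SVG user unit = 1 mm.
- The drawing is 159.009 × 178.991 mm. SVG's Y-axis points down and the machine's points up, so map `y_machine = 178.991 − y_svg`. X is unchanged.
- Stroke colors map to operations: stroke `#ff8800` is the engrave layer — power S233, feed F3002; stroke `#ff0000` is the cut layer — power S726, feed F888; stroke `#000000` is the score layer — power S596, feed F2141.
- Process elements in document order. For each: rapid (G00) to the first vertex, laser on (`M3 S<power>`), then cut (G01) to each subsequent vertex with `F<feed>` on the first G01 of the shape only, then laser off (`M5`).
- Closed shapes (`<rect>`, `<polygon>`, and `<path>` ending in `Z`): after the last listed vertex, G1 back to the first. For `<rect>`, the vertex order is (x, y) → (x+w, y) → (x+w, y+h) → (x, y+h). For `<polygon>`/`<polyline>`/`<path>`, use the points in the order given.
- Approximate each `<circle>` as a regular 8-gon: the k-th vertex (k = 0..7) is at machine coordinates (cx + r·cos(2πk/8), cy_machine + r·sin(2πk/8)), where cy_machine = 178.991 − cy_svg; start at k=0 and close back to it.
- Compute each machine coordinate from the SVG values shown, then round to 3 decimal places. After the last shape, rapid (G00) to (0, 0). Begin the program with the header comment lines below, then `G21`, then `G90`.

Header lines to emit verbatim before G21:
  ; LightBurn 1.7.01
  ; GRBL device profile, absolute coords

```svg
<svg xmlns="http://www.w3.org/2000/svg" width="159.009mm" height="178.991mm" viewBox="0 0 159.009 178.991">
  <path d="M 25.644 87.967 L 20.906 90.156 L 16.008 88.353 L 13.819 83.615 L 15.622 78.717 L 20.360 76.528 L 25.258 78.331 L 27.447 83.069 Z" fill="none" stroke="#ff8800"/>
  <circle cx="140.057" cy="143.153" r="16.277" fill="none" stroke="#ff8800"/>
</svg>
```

; LightBurn 1.7.01
; GRBL device profile, absolute coords
G21
G90
G00 X25.644 Y91.024
M3 S233
G01 X20.906 Y88.835 F3002
G01 X16.008 Y90.638
G01 X13.819 Y95.376
G01 X15.622 Y100.274
G01 X20.360 Y102.463
G01 X25.258 Y100.660
G01 X27.447 Y95.922
G01 X25.644 Y91.024
M5
G00 X156.334 Y35.838
M3 S233
G01 X151.567 Y47.348 F3002
G01 X140.057 Y52.115
G01 X128.547 Y47.348
G01 X123.780 Y35.838
G01 X128.547 Y24.328
G01 X140.057 Y19.561
G01 X151.567 Y24.328
G01 X156.334 Y35.838
M5
G00 X0.000 Y0.000

viewBox `0 0 159.009 178.991` with mm width/height → 1 unit = 1 mm. Flip: y_m = 178.991 − y_svg.

**Shape 1** — `<path>` regular polygon, stroke `#ff8800` → engrave (S233, F3002). Machine vertices: (25.644,91.024) → (20.906,88.835) → (16.008,90.638) → (13.819,95.376) → (15.622,100.274) → (20.360,102.463) → (25.258,100.660) → (27.447,95.922) → (25.644,91.024). Closed: final G1 returns to the first vertex.

**Shape 2** — `<circle>` circle, stroke `#ff8800` → engrave (S233, F3002). Machine vertices: (156.334,35.838) → (151.567,47.348) → (140.057,52.115) → (128.547,47.348) → (123.780,35.838) → (128.547,24.328) → (140.057,19.561) → (151.567,24.328) → (156.334,35.838). Closed: final G1 returns to the first vertex.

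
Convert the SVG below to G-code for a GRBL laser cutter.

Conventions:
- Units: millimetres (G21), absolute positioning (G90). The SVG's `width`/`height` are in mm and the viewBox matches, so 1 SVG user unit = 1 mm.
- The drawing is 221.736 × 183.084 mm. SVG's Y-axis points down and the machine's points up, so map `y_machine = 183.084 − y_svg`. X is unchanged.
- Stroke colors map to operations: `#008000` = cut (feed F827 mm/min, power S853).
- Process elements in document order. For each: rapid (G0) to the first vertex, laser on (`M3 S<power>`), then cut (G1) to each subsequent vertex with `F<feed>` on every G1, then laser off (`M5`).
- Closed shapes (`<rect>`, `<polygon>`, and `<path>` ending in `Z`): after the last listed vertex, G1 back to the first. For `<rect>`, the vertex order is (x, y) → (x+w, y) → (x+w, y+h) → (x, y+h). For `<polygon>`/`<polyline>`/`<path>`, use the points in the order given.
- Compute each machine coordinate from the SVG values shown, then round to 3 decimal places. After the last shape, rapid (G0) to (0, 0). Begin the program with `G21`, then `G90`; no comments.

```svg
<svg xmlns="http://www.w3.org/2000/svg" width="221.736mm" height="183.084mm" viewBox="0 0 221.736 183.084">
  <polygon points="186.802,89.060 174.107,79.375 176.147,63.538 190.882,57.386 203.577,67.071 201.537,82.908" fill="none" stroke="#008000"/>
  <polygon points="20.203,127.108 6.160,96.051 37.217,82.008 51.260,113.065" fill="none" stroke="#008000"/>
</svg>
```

G21
G90
G0 X186.802 Y94.024
M3 S853
G1 X174.107 Y103.709 F827
G1 X176.147 Y119.546 F827
G1 X190.882 Y125.698 F827
G1 X203.577 Y116.013 F827
G1 X201.537 Y100.176 F827
G1 X186.802 Y94.024 F827
M5
G0 X20.203 Y55.976
M3 S853
G1 X6.160 Y87.033 F827
G1 X37.217 Y101.076 F827
G1 X51.260 Y70.019 F827
G1 X20.203 Y55.976 F827
M5
G0 X0.000 Y0.000

Since the viewBox matches the mm dimensions, user units are millimetres directly. The only transform is the Y-flip y_m = 183.084 − y_svg.

Shape 1 is a regular polygon drawn with `<polygon>`. Its stroke #008000 means cut at S853, F827. After flipping Y the toolpath is (186.802,94.024) → (174.107,103.709) → (176.147,119.546) → (190.882,125.698) → (203.577,116.013) → (201.537,100.176) → (186.802,94.024), returning to the start.

Shape 2 is a regular polygon drawn with `<polygon>`. Its stroke #008000 means cut at S853, F827. After flipping Y the toolpath is (20.203,55.976) → (6.160,87.033) → (37.217,101.076) → (51.260,70.019) → (20.203,55.976), returning to the start.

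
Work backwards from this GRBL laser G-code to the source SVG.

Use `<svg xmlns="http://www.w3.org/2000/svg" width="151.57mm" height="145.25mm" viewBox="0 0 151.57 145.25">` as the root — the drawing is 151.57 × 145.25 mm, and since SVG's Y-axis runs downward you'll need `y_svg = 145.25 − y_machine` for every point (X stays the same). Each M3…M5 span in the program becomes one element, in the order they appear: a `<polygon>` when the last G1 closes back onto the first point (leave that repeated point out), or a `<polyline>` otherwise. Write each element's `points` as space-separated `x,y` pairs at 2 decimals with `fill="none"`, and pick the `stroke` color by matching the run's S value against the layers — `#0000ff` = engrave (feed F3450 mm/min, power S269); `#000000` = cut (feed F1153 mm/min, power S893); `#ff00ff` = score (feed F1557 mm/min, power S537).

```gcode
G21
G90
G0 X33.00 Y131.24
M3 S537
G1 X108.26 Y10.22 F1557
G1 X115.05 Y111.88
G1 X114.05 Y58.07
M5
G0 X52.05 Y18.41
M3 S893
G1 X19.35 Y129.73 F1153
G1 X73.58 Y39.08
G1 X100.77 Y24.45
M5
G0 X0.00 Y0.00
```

<svg xmlns="http://www.w3.org/2000/svg" width="151.57mm" height="145.25mm" viewBox="0 0 151.57 145.25">
  <polyline points="33.00,14.01 108.26,135.03 115.05,33.37 114.05,87.18" fill="none" stroke="#ff00ff"/>
  <polyline points="52.05,126.84 19.35,15.52 73.58,106.17 100.77,120.80" fill="none" stroke="#000000"/>
</svg>

Each laser-on run becomes one SVG element. Flip Y back into SVG space with y_svg = 145.25 − y_machine.

Run 1: the run's S537 means `#ff00ff` (score). The run is open, so emit a `<polyline>` with points (Y-flipped): 33.00,14.01 108.26,135.03 115.05,33.37 114.05,87.18.

Run 2: S893 ⇒ cut layer `#000000`. The run is open, so emit a `<polyline>` with points (Y-flipped): 52.05,126.84 19.35,15.52 73.58,106.17 100.77,120.80.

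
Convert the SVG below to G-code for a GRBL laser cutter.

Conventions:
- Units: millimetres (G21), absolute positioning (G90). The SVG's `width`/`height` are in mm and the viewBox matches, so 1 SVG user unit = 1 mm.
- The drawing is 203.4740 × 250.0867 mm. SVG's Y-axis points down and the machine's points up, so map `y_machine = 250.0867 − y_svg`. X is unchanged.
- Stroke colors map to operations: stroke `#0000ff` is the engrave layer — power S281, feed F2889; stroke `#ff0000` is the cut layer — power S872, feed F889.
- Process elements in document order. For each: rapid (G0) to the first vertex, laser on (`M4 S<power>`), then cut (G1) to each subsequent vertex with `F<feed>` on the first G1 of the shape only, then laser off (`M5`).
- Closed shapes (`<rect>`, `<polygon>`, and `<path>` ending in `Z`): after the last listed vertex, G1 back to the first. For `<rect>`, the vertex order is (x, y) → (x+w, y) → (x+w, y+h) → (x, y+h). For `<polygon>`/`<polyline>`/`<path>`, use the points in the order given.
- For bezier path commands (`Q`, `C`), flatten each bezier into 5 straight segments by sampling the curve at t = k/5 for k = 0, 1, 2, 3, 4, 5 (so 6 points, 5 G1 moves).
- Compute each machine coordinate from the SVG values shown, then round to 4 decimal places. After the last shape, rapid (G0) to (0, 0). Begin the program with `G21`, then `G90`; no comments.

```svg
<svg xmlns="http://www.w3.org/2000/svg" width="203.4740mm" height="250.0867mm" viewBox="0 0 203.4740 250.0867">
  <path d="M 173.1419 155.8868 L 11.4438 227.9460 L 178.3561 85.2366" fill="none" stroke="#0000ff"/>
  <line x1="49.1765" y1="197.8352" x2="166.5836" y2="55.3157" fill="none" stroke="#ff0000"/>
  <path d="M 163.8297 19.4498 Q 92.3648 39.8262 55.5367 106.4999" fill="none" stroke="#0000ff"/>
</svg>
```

G21
G90
G0 X173.1419 Y94.1999
M4 S281
G1 X11.4438 Y22.1407 F2889
G1 X178.3561 Y164.8501
M5
G0 X49.1765 Y52.2515
M4 S872
G1 X166.5836 Y194.7710 F889
M5
G0 X163.8297 Y230.6369
M4 S281
G1 X136.6292 Y220.6344 F2889
G1 X112.1997 Y206.9282
G1 X90.5411 Y189.5182
G1 X71.6534 Y168.4044
G1 X55.5367 Y143.5868
M5
G0 X0.0000 Y0.0000

viewBox `0 0 203.4740 250.0867` with mm width/height → 1 unit = 1 mm. Flip: y_m = 250.0867 − y_svg.

**Shape 1** — `<path>` open polyline, stroke `#0000ff` → engrave (S281, F2889). Machine vertices: (173.1419,94.1999) → (11.4438,22.1407) → (178.3561,164.8501). Open path.

**Shape 2** — `<line>` line segment, stroke `#ff0000` → cut (S872, F889). Machine vertices: (49.1765,52.2515) → (166.5836,194.7710). Open path.

**Shape 3** — `<path>` quadratic bezier, stroke `#0000ff` → engrave (S281, F2889). Control points (SVG): P0=(163.8297,19.4498), P1=(92.3648,39.8262), P2=(55.5367,106.4999); sampled at t=k/5. Machine vertices: (163.8297,230.6369) → (136.6292,220.6344) → (112.1997,206.9282) → (90.5411,189.5182) → (71.6534,168.4044) → (55.5367,143.5868). Open path.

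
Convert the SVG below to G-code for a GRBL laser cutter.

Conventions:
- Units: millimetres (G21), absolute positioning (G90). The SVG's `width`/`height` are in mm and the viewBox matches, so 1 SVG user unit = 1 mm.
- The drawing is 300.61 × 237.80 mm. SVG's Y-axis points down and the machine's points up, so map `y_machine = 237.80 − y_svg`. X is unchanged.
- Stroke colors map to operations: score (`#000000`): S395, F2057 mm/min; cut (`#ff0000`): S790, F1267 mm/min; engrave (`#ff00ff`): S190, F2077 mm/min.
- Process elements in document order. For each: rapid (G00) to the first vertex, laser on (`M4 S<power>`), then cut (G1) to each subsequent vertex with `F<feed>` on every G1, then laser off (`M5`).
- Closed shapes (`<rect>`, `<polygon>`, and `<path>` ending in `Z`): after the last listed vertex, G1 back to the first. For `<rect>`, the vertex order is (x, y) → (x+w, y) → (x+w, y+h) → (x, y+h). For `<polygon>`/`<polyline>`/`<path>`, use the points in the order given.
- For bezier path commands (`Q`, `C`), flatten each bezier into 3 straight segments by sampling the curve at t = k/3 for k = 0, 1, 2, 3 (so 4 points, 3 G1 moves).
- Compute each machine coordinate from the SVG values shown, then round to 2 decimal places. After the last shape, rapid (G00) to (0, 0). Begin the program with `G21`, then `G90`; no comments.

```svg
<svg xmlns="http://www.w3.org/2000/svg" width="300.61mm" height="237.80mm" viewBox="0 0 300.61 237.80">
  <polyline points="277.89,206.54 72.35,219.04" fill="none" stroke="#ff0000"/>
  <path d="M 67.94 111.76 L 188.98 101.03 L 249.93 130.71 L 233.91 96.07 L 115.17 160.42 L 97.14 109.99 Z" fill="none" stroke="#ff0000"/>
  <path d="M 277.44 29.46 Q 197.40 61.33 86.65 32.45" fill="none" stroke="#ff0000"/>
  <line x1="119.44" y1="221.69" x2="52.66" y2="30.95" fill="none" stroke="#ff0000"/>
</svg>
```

G21
G90
G00 X277.89 Y31.26
M4 S790
G1 X72.35 Y18.76 F1267
M5
G00 X67.94 Y126.04
M4 S790
G1 X188.98 Y136.77 F1267
G1 X249.93 Y107.09 F1267
G1 X233.91 Y141.73 F1267
G1 X115.17 Y77.38 F1267
G1 X97.14 Y127.81 F1267
G1 X67.94 Y126.04 F1267
M5
G00 X277.44 Y208.34
M4 S790
G1 X220.67 Y193.84 F1267
G1 X157.07 Y192.85 F1267
G1 X86.65 Y205.35 F1267
M5
G00 X119.44 Y16.11
M4 S790
G1 X52.66 Y206.85 F1267
M5
G00 X0.00 Y0.00

Since the viewBox matches the mm dimensions, user units are millimetres directly. The only transform is the Y-flip y_m = 237.80 − y_svg.

Shape 1 is a line segment drawn with `<polyline>`. Its stroke #ff0000 means cut at S790, F1267. After flipping Y the toolpath is (277.89,31.26) → (72.35,18.76).

Shape 2 is a closed polygon drawn with `<path>`. Its stroke #ff0000 means cut at S790, F1267. After flipping Y the toolpath is (67.94,126.04) → (188.98,136.77) → (249.93,107.09) → (233.91,141.73) → (115.17,77.38) → (97.14,127.81) → (67.94,126.04), returning to the start.

Shape 3 is a quadratic bezier drawn with `<path>`. Its stroke #ff0000 means cut at S790, F1267. After flipping Y the toolpath is (277.44,208.34) → (220.67,193.84) → (157.07,192.85) → (86.65,205.35).

Shape 4 is a line segment drawn with `<line>`. Its stroke #ff0000 means cut at S790, F1267. After flipping Y the toolpath is (119.44,16.11) → (52.66,206.85).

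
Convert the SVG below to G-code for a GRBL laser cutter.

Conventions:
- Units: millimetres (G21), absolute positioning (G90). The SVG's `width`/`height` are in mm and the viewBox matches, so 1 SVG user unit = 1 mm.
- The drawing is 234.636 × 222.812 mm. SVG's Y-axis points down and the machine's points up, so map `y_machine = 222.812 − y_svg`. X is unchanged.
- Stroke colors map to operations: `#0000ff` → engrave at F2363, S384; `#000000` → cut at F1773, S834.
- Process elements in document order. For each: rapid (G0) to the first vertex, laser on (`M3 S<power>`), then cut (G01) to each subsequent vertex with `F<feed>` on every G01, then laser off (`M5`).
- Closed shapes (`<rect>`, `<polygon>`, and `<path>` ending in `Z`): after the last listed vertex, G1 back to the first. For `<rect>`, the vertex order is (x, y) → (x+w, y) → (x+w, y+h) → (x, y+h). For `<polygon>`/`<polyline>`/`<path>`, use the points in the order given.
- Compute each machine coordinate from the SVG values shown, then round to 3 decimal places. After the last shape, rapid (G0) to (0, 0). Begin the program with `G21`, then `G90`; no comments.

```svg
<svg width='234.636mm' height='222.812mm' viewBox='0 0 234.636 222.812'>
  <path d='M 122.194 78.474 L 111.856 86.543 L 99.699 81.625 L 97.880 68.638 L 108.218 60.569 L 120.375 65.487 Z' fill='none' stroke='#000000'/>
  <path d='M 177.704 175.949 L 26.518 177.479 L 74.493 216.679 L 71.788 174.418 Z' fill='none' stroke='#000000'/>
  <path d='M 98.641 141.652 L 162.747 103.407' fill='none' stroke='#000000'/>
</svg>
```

G21
G90
G0 X122.194 Y144.338
M3 S834
G01 X111.856 Y136.269 F1773
G01 X99.699 Y141.187 F1773
G01 X97.880 Y154.174 F1773
G01 X108.218 Y162.243 F1773
G01 X120.375 Y157.325 F1773
G01 X122.194 Y144.338 F1773
M5
G0 X177.704 Y46.863
M3 S834
G01 X26.518 Y45.333 F1773
G01 X74.493 Y6.133 F1773
G01 X71.788 Y48.394 F1773
G01 X177.704 Y46.863 F1773
M5
G0 X98.641 Y81.160
M3 S834
G01 X162.747 Y119.405 F1773
M5
G0 X0.000 Y0.000

Since the viewBox matches the mm dimensions, user units are millimetres directly. The only transform is the Y-flip y_m = 222.812 − y_svg.

Shape 1 is a regular polygon drawn with `<path>`. Its stroke #000000 means cut at S834, F1773. After flipping Y the toolpath is (122.194,144.338) → (111.856,136.269) → (99.699,141.187) → (97.880,154.174) → (108.218,162.243) → (120.375,157.325) → (122.194,144.338), returning to the start.

Shape 2 is a closed polygon drawn with `<path>`. Its stroke #000000 means cut at S834, F1773. After flipping Y the toolpath is (177.704,46.863) → (26.518,45.333) → (74.493,6.133) → (71.788,48.394) → (177.704,46.863), returning to the start.

Shape 3 is a line segment drawn with `<path>`. Its stroke #000000 means cut at S834, F1773. After flipping Y the toolpath is (98.641,81.160) → (162.747,119.405).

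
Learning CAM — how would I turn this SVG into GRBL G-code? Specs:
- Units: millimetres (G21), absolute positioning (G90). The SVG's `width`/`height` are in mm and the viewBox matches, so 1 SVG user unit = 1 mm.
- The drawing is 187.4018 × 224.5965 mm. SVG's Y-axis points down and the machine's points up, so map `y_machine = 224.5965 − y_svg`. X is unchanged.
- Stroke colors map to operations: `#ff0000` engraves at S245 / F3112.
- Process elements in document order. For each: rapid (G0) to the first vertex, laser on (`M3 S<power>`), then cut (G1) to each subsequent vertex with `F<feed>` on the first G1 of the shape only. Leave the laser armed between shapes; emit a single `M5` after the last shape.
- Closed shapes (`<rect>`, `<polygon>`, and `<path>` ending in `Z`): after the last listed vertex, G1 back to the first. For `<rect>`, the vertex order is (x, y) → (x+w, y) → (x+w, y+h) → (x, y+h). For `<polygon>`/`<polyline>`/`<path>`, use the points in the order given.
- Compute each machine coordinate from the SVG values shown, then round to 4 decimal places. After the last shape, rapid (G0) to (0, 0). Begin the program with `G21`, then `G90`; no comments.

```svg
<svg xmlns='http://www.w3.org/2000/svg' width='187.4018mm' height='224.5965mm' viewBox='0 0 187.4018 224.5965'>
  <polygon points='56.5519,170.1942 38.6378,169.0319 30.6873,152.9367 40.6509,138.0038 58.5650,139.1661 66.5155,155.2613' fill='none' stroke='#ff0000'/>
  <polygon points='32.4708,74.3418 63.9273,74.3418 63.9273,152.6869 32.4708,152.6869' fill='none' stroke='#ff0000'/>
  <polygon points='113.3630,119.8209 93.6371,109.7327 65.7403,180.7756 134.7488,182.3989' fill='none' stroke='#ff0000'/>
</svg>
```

1 u = 1 mm; y_m = 224.5965 − y.

[1] `<polygon>` regular polygon, #ff0000→engrave S245 F3112: (56.5519,54.4023) → (38.6378,55.5646) → (30.6873,71.6598) → (40.6509,86.5927) → (58.5650,85.4304) → (66.5155,69.3352) → (56.5519,54.4023) (closed)

[2] `<polygon>` rectangle, #ff0000→engrave S245 F3112: (32.4708,150.2547) → (63.9273,150.2547) → (63.9273,71.9096) → (32.4708,71.9096) → (32.4708,150.2547) (closed)

[3] `<polygon>` closed polygon, #ff0000→engrave S245 F3112: (113.3630,104.7756) → (93.6371,114.8638) → (65.7403,43.8209) → (134.7488,42.1976) → (113.3630,104.7756) (closed)

G21
G90
G0 X56.5519 Y54.4023
M3 S245
G1 X38.6378 Y55.5646 F3112
G1 X30.6873 Y71.6598
G1 X40.6509 Y86.5927
G1 X58.5650 Y85.4304
G1 X66.5155 Y69.3352
G1 X56.5519 Y54.4023
G0 X32.4708 Y150.2547
M3 S245
G1 X63.9273 Y150.2547 F3112
G1 X63.9273 Y71.9096
G1 X32.4708 Y71.9096
G1 X32.4708 Y150.2547
G0 X113.3630 Y104.7756
M3 S245
G1 X93.6371 Y114.8638 F3112
G1 X65.7403 Y43.8209
G1 X134.7488 Y42.1976
G1 X113.3630 Y104.7756
M5
G0 X0.0000 Y0.0000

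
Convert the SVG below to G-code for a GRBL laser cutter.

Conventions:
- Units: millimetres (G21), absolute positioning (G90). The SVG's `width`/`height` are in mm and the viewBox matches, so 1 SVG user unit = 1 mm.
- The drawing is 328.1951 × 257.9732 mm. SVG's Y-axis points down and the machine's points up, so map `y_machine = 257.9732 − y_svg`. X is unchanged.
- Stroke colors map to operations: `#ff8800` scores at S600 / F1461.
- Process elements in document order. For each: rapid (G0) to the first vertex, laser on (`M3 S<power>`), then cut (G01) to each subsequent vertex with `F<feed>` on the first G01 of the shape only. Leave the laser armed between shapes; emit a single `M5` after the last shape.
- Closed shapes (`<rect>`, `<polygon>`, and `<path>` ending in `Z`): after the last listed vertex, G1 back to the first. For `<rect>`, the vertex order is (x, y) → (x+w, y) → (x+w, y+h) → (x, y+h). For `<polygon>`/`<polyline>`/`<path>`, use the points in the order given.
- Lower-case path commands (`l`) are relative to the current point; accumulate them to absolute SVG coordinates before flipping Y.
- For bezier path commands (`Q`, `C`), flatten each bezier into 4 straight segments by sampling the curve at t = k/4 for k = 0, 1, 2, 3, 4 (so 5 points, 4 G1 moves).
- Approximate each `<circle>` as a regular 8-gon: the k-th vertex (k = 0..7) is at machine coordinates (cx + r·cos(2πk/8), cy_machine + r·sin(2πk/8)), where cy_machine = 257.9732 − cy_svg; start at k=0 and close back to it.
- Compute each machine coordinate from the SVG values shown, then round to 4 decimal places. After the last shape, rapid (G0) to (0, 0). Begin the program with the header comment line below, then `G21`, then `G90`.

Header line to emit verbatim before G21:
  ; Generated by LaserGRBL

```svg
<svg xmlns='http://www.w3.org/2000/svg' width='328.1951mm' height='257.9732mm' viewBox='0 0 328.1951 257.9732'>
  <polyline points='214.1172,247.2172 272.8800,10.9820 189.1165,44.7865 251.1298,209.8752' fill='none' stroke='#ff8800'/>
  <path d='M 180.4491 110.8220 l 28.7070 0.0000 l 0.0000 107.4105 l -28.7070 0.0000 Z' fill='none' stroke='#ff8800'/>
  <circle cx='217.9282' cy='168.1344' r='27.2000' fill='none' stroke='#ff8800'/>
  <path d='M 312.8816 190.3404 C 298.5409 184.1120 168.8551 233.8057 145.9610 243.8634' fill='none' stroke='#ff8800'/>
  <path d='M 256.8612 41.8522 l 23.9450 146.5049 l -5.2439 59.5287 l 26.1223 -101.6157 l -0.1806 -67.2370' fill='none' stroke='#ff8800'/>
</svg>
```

viewBox `0 0 328.1951 257.9732` with mm width/height → 1 unit = 1 mm. Flip: y_m = 257.9732 − y_svg.

**Shape 1** — `<polyline>` open polyline, stroke `#ff8800` → score (S600, F1461). Machine vertices: (214.1172,10.7560) → (272.8800,246.9912) → (189.1165,213.1867) → (251.1298,48.0980). Open path.

**Shape 2** — `<path>` rectangle, stroke `#ff8800` → score (S600, F1461). Machine vertices: (180.4491,147.1512) → (209.1561,147.1512) → (209.1561,39.7407) → (180.4491,39.7407) → (180.4491,147.1512). Closed: final G1 returns to the first vertex.

**Shape 3** — `<circle>` circle, stroke `#ff8800` → score (S600, F1461). Machine vertices: (245.1282,89.8388) → (237.1615,109.0721) → (217.9282,117.0388) → (198.6949,109.0721) → (190.7282,89.8388) → (198.6949,70.6055) → (217.9282,62.6388) → (237.1615,70.6055) → (245.1282,89.8388). Closed: final G1 returns to the first vertex.

**Shape 4** — `<path>` cubic bezier, stroke `#ff8800` → score (S600, F1461). Control points (SVG): P0=(312.8816,190.3404), P1=(298.5409,184.1120), P2=(168.8551,233.8057), P3=(145.9610,243.8634); sampled at t=k/4. Machine vertices: (312.8816,67.6328) → (283.9698,63.3118) → (232.6288,46.9786) → (179.6841,27.5917) → (145.9610,14.1098). Open path.

**Shape 5** — `<path>` open polyline, stroke `#ff8800` → score (S600, F1461). Machine vertices: (256.8612,216.1210) → (280.8062,69.6161) → (275.5623,10.0874) → (301.6846,111.7031) → (301.5040,178.9401). Open path.

; Generated by LaserGRBL
G21
G90
G0 X214.1172 Y10.7560
M3 S600
G01 X272.8800 Y246.9912 F1461
G01 X189.1165 Y213.1867
G01 X251.1298 Y48.0980
G0 X180.4491 Y147.1512
M3 S600
G01 X209.1561 Y147.1512 F1461
G01 X209.1561 Y39.7407
G01 X180.4491 Y39.7407
G01 X180.4491 Y147.1512
G0 X245.1282 Y89.8388
M3 S600
G01 X237.1615 Y109.0721 F1461
G01 X217.9282 Y117.0388
G01 X198.6949 Y109.0721
G01 X190.7282 Y89.8388
G01 X198.6949 Y70.6055
G01 X217.9282 Y62.6388
G01 X237.1615 Y70.6055
G01 X245.1282 Y89.8388
G0 X312.8816 Y67.6328
M3 S600
G01 X283.9698 Y63.3118 F1461
G01 X232.6288 Y46.9786
G01 X179.6841 Y27.5917
G01 X145.9610 Y14.1098
G0 X256.8612 Y216.1210
M3 S600
G01 X280.8062 Y69.6161 F1461
G01 X275.5623 Y10.0874
G01 X301.6846 Y111.7031
G01 X301.5040 Y178.9401
M5
G0 X0.0000 Y0.0000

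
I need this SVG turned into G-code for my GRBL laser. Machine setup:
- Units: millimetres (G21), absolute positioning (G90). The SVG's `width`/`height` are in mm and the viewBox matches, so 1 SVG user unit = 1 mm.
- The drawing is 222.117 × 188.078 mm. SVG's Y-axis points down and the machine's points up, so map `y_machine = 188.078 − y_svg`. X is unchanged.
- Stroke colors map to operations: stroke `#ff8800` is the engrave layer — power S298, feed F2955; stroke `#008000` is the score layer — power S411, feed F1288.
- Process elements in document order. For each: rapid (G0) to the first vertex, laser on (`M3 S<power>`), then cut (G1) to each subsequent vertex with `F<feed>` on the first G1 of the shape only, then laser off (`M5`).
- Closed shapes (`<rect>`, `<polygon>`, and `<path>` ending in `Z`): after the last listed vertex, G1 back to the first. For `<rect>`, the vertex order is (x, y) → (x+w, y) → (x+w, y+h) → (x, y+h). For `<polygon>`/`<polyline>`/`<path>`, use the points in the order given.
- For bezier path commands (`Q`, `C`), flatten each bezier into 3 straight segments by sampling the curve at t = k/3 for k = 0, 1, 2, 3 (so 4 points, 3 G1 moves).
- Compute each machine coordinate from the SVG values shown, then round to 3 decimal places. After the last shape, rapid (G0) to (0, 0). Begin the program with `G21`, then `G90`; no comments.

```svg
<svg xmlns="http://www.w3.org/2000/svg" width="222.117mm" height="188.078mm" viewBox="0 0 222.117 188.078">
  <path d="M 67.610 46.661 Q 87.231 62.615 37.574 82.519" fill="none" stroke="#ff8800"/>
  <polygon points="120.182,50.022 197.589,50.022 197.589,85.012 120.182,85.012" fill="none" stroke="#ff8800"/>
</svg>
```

G21
G90
G0 X67.610 Y141.417
M3 S298
G1 X72.993 Y130.342 F2955
G1 X62.981 Y118.389
G1 X37.574 Y105.559
M5
G0 X120.182 Y138.056
M3 S298
G1 X197.589 Y138.056 F2955
G1 X197.589 Y103.066
G1 X120.182 Y103.066
G1 X120.182 Y138.056
M5
G0 X0.000 Y0.000

viewBox `0 0 222.117 188.078` with mm width/height → 1 unit = 1 mm. Flip: y_m = 188.078 − y_svg.

**Shape 1** — `<path>` quadratic bezier, stroke `#ff8800` → engrave (S298, F2955). Control points (SVG): P0=(67.610,46.661), P1=(87.231,62.615), P2=(37.574,82.519); sampled at t=k/3. Machine vertices: (67.610,141.417) → (72.993,130.342) → (62.981,118.389) → (37.574,105.559). Open path.

**Shape 2** — `<polygon>` rectangle, stroke `#ff8800` → engrave (S298, F2955). Machine vertices: (120.182,138.056) → (197.589,138.056) → (197.589,103.066) → (120.182,103.066) → (120.182,138.056). Closed: final G1 returns to the first vertex.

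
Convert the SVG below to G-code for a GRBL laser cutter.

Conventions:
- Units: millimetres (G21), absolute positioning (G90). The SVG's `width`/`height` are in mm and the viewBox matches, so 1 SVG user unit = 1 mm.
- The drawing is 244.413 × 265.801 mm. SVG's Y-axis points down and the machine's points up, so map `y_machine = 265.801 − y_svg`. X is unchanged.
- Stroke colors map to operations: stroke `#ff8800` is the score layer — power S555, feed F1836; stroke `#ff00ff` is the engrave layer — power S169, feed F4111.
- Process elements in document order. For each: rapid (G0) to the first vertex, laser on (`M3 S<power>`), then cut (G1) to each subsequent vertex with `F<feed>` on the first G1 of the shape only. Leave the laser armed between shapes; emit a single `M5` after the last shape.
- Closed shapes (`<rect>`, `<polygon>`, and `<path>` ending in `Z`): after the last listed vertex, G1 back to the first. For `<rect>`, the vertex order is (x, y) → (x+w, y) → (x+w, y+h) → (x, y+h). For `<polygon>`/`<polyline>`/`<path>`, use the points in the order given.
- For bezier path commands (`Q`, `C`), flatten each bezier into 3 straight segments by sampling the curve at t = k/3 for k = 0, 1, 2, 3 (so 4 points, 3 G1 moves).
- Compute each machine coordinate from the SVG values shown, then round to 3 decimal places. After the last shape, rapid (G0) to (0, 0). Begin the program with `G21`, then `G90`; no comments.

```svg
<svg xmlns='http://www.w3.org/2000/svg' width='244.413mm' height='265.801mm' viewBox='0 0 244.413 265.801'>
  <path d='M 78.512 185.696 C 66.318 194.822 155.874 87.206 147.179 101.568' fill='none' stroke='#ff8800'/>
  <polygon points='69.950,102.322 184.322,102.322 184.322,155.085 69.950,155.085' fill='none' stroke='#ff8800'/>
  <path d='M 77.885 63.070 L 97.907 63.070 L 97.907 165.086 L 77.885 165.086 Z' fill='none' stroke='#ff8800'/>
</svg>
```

G21
G90
G0 X78.512 Y80.105
M3 S555
G1 X92.827 Y101.052 F1836
G1 X130.531 Y146.777
G1 X147.179 Y164.233
G0 X69.950 Y163.479
M3 S555
G1 X184.322 Y163.479 F1836
G1 X184.322 Y110.716
G1 X69.950 Y110.716
G1 X69.950 Y163.479
G0 X77.885 Y202.731
M3 S555
G1 X97.907 Y202.731 F1836
G1 X97.907 Y100.715
G1 X77.885 Y100.715
G1 X77.885 Y202.731
M5
G0 X0.000 Y0.000

1 u = 1 mm; y_m = 265.801 − y.

[1] `<path>` cubic bezier, #ff8800→score S555 F1836: (78.512,80.105) → (92.827,101.052) → (130.531,146.777) → (147.179,164.233)

[2] `<polygon>` rectangle, #ff8800→score S555 F1836: (69.950,163.479) → (184.322,163.479) → (184.322,110.716) → (69.950,110.716) → (69.950,163.479) (closed)

[3] `<path>` rectangle, #ff8800→score S555 F1836: (77.885,202.731) → (97.907,202.731) → (97.907,100.715) → (77.885,100.715) → (77.885,202.731) (closed)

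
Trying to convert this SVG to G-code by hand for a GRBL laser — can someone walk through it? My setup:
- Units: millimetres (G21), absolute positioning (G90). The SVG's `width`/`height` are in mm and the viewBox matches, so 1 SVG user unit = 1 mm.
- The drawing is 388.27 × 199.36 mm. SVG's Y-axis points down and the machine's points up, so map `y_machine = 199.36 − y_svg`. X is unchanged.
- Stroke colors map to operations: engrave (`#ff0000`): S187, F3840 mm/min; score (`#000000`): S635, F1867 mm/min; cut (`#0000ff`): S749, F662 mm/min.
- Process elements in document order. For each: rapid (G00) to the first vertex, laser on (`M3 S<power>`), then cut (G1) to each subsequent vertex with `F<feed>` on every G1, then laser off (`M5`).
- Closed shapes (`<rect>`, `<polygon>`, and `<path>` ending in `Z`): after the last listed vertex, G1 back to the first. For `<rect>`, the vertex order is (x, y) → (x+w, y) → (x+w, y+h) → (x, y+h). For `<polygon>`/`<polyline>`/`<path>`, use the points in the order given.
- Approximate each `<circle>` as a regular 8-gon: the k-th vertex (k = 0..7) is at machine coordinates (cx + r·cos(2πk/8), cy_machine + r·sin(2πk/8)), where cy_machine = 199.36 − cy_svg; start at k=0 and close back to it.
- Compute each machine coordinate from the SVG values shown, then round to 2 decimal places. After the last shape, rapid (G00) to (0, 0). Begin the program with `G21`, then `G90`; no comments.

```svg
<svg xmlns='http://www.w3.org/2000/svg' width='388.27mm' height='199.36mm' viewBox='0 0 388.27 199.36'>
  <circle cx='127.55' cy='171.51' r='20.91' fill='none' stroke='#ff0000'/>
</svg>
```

Since the viewBox matches the mm dimensions, user units are millimetres directly. The only transform is the Y-flip y_m = 199.36 − y_svg.

Shape 1 is a circle drawn with `<circle>`. Its stroke #ff0000 means engrave at S187, F3840. After flipping Y the toolpath is (148.46,27.85) → (142.34,42.64) → (127.55,48.76) → (112.76,42.64) → (106.64,27.85) → (112.76,13.06) → (127.55,6.94) → (142.34,13.06) → (148.46,27.85), returning to the start.

G21
G90
G00 X148.46 Y27.85
M3 S187
G1 X142.34 Y42.64 F3840
G1 X127.55 Y48.76 F3840
G1 X112.76 Y42.64 F3840
G1 X106.64 Y27.85 F3840
G1 X112.76 Y13.06 F3840
G1 X127.55 Y6.94 F3840
G1 X142.34 Y13.06 F3840
G1 X148.46 Y27.85 F3840
M5
G00 X0.00 Y0.00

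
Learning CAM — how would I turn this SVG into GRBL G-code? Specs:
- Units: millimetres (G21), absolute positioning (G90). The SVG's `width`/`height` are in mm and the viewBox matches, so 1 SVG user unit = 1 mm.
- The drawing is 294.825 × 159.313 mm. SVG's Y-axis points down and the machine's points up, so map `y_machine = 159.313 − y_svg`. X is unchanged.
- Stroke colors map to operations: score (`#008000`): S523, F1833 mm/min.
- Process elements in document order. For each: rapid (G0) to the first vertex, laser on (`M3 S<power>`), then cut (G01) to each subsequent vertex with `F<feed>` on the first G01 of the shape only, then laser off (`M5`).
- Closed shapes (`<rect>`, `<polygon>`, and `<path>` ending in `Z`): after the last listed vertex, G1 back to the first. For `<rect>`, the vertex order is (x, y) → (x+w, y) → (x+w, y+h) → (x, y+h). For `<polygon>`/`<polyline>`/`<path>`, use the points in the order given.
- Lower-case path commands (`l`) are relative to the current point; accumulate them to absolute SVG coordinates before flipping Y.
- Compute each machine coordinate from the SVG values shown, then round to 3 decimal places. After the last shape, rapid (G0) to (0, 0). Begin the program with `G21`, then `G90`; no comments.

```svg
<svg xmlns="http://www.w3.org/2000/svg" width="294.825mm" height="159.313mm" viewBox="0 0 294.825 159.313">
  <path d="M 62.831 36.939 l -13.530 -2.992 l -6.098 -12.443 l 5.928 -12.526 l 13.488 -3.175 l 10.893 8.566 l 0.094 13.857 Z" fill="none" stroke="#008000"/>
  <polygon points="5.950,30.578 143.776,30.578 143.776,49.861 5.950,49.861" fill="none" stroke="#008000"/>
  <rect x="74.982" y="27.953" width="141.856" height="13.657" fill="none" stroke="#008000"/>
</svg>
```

viewBox `0 0 294.825 159.313` with mm width/height → 1 unit = 1 mm. Flip: y_m = 159.313 − y_svg.

**Shape 1** — `<path>` regular polygon, stroke `#008000` → score (S523, F1833). Machine vertices: (62.831,122.374) → (49.301,125.366) → (43.203,137.809) → (49.131,150.335) → (62.619,153.510) → (73.512,144.944) → (73.606,131.087) → (62.831,122.374). Closed: final G1 returns to the first vertex.

**Shape 2** — `<polygon>` rectangle, stroke `#008000` → score (S523, F1833). Machine vertices: (5.950,128.735) → (143.776,128.735) → (143.776,109.452) → (5.950,109.452) → (5.950,128.735). Closed: final G1 returns to the first vertex.

**Shape 3** — `<rect>` rectangle, stroke `#008000` → score (S523, F1833). Machine vertices: (74.982,131.360) → (216.838,131.360) → (216.838,117.703) → (74.982,117.703) → (74.982,131.360). Closed: final G1 returns to the first vertex.

G21
G90
G0 X62.831 Y122.374
M3 S523
G01 X49.301 Y125.366 F1833
G01 X43.203 Y137.809
G01 X49.131 Y150.335
G01 X62.619 Y153.510
G01 X73.512 Y144.944
G01 X73.606 Y131.087
G01 X62.831 Y122.374
M5
G0 X5.950 Y128.735
M3 S523
G01 X143.776 Y128.735 F1833
G01 X143.776 Y109.452
G01 X5.950 Y109.452
G01 X5.950 Y128.735
M5
G0 X74.982 Y131.360
M3 S523
G01 X216.838 Y131.360 F1833
G01 X216.838 Y117.703
G01 X74.982 Y117.703
G01 X74.982 Y131.360
M5
G0 X0.000 Y0.000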